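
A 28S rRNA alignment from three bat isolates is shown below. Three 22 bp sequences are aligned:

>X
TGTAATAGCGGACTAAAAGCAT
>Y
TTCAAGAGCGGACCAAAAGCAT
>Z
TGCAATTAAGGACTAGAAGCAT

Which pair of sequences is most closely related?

X–Y: 4/22 differ, p = 0.182, d = 0.208.
X–Z: 5/22 differ, p = 0.227, d = 0.271.
Y–Z: 7/22 differ, p = 0.318, d = 0.414.
The smallest distance is between X and Y.

X and Y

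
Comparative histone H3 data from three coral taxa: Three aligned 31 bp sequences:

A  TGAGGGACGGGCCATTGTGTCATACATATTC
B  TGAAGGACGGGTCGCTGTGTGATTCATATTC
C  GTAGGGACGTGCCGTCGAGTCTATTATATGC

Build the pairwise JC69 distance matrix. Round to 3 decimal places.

A–B: 6/31 sites differ → p ≈ 0.193548, d = −0.75 ln(1 − 0.258064) = 0.223869 ≈ 0.224.
A–C: 11/31 sites differ → p ≈ 0.354839, d = −0.75 ln(1 − 0.473119) = 0.480585 ≈ 0.481.
B–C: 13/31 sites differ → p ≈ 0.419355, d = −0.75 ln(1 − 0.55914) = 0.614271 ≈ 0.614.

d(A,B) = 0.224, d(A,C) = 0.481, d(B,C) = 0.614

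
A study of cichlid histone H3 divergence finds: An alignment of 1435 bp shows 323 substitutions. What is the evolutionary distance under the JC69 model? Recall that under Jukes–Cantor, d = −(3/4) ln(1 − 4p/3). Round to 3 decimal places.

0.268

p = 323/1435 ≈ 0.225087.
d = −(3/4) ln(1 − 4p/3) = −0.75 ln(1 − 0.300116) = −0.75 ln(0.699884)
  = −0.75 × (-0.356841) = 0.267631 substitutions/site.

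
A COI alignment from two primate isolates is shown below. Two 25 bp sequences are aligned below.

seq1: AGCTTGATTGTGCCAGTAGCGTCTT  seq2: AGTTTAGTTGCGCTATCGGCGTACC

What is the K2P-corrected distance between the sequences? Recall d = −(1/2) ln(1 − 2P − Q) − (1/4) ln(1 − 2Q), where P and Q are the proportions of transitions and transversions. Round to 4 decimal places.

Of 25 sites, 9 differences are transitions and 2 are transversions, so P = 9/25 = 0.36 and Q = 2/25 = 0.08.
Under the Kimura two-parameter model, d = −½ ln(1 − 2P − Q) − ¼ ln(1 − 2Q).
1 − 2P − Q = 0.2, giving −½ ln(0.2) = 0.804719.
1 − 2Q = 0.84, giving −¼ ln(0.84) = 0.043588.
d = 0.804719 + 0.043588 = 0.848307.

0.8483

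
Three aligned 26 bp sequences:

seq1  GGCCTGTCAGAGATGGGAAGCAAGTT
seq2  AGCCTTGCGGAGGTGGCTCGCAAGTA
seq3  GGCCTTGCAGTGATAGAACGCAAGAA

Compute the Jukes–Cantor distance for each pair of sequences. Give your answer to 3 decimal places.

seq1–seq2: 9/26 sites differ → p ≈ 0.346154, d = −0.75 ln(1 − 0.461539) = 0.464280 ≈ 0.464.
seq1–seq3: 8/26 sites differ → p ≈ 0.307692, d = −0.75 ln(1 − 0.410256) = 0.396050 ≈ 0.396.
seq2–seq3: 8/26 sites differ → p ≈ 0.307692, d = −0.75 ln(1 − 0.410256) = 0.396050 ≈ 0.396.

d(seq1,seq2) = 0.464, d(seq1,seq3) = 0.396, d(seq2,seq3) = 0.396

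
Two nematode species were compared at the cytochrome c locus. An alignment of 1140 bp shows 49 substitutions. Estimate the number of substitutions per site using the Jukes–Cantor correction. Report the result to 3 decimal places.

0.044

p = 49/1140 ≈ 0.042982.
d = −(3/4) ln(1 − 4p/3) = −0.75 ln(1 − 0.057309) = −0.75 ln(0.942691)
  = −0.75 × (-0.059017) = 0.044263 substitutions/site.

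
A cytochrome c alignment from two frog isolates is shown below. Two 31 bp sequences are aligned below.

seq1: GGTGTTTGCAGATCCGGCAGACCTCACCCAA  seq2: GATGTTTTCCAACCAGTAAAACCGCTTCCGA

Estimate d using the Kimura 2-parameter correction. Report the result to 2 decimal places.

Of 31 sites, 6 differences are transitions and 7 are transversions, so P = 6/31 ≈ 0.193548 and Q = 7/31 ≈ 0.225806.
Under the Kimura two-parameter model, d = −½ ln(1 − 2P − Q) − ¼ ln(1 − 2Q).
1 − 2P − Q = 0.387098, giving −½ ln(0.387098) = 0.474539.
1 − 2Q = 0.548388, giving −¼ ln(0.548388) = 0.150193.
d = 0.474539 + 0.150193 = 0.624732.

0.62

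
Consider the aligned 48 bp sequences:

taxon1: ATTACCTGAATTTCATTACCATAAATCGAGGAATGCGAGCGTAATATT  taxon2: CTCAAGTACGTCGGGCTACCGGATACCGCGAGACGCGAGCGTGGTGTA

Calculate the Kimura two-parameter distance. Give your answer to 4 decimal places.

0.9191

Of 48 sites, 14 differences are transitions and 10 are transversions, so P = 14/48 ≈ 0.291667 and Q = 10/48 ≈ 0.208333.
Under the Kimura two-parameter model, d = −½ ln(1 − 2P − Q) − ¼ ln(1 − 2Q).
1 − 2P − Q = 0.208333, giving −½ ln(0.208333) = 0.784309.
1 − 2Q = 0.583334, giving −¼ ln(0.583334) = 0.134749.
d = 0.784309 + 0.134749 = 0.919058.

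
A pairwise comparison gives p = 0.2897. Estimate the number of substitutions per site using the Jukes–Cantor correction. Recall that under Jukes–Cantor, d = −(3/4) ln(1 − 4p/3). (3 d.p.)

0.366

d = −(3/4) ln(1 − 4p/3) = −0.75 ln(1 − 0.386267) = −0.75 ln(0.613733)
  = −0.75 × (-0.488195) = 0.366146 substitutions/site.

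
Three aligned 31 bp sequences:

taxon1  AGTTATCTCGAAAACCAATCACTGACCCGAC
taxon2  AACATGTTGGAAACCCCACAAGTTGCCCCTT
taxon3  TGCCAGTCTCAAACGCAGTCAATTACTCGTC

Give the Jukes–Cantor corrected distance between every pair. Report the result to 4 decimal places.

d(taxon1,taxon2) = 0.9853, d(taxon1,taxon3) = 0.7771, d(taxon2,taxon3) = 0.9853

taxon1–taxon2: 17/31 sites differ → p ≈ 0.548387, d = −0.75 ln(1 − 0.731183) = 0.985293 ≈ 0.9853.
taxon1–taxon3: 15/31 sites differ → p ≈ 0.483871, d = −0.75 ln(1 − 0.645161) = 0.777068 ≈ 0.7771.
taxon2–taxon3: 17/31 sites differ → p ≈ 0.548387, d = −0.75 ln(1 − 0.731183) = 0.985293 ≈ 0.9853.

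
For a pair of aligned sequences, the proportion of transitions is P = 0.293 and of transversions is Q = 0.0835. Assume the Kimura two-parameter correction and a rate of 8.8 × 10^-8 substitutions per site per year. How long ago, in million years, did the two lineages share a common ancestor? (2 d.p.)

3.40

Under the Kimura two-parameter model, d = −½ ln(1 − 2P − Q) − ¼ ln(1 − 2Q).
1 − 2P − Q = 0.3305, giving −½ ln(0.3305) = 0.553574.
1 − 2Q = 0.833, giving −¼ ln(0.833) = 0.045680.
d = 0.553574 + 0.045680 = 0.599254.
Under a molecular clock d = 2μt, so t = d/(2μ) = 0.599254 / (2 × 8.8 × 10^-8) = 3.40 million years.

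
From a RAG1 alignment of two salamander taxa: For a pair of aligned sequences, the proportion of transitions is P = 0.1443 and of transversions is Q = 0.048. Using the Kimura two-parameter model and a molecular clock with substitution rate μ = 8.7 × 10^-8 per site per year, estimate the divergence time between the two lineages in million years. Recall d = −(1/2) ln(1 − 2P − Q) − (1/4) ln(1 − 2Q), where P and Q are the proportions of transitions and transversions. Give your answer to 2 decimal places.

Under the Kimura two-parameter model, d = −½ ln(1 − 2P − Q) − ¼ ln(1 − 2Q).
1 − 2P − Q = 0.6634, giving −½ ln(0.6634) = 0.205189.
1 − 2Q = 0.904, giving −¼ ln(0.904) = 0.025231.
d = 0.205189 + 0.025231 = 0.230420.
Under a molecular clock d = 2μt, so t = d/(2μ) = 0.230420 / (2 × 8.7 × 10^-8) = 1.32 million years.

1.32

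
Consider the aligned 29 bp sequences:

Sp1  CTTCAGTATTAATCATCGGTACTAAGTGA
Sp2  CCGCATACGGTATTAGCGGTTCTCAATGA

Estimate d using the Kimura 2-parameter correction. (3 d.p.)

0.694

Of 29 sites, 3 differences are transitions and 10 are transversions, so P = 3/29 ≈ 0.103448 and Q = 10/29 ≈ 0.344828.
Under the Kimura two-parameter model, d = −½ ln(1 − 2P − Q) − ¼ ln(1 − 2Q).
1 − 2P − Q = 0.448276, giving −½ ln(0.448276) = 0.401173.
1 − 2Q = 0.310344, giving −¼ ln(0.310344) = 0.292518.
d = 0.401173 + 0.292518 = 0.693691.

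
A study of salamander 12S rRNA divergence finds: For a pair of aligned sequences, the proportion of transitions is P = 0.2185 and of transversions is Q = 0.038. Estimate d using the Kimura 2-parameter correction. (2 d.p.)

Under the Kimura two-parameter model, d = −½ ln(1 − 2P − Q) − ¼ ln(1 − 2Q).
1 − 2P − Q = 0.525, giving −½ ln(0.525) = 0.322179.
1 − 2Q = 0.924, giving −¼ ln(0.924) = 0.019761.
d = 0.322179 + 0.019761 = 0.341940.

0.34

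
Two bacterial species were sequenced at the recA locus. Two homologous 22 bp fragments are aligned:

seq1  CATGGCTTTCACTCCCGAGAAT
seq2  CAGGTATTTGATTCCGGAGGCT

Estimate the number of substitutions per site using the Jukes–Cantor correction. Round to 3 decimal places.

0.497

The sequences differ at 8 of 22 sites (3, 5, 6, 10, 12, 16, 20, 21), so p = 8/22 ≈ 0.363636.
d = −(3/4) ln(1 − 4p/3) = −0.75 ln(1 − 0.484848) = −0.75 ln(0.515152)
  = −0.75 × (-0.663293) = 0.497470 substitutions/site.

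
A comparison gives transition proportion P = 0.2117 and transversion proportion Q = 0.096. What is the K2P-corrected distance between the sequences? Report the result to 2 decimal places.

0.42

Under the Kimura two-parameter model, d = −½ ln(1 − 2P − Q) − ¼ ln(1 − 2Q).
1 − 2P − Q = 0.4806, giving −½ ln(0.4806) = 0.366360.
1 − 2Q = 0.808, giving −¼ ln(0.808) = 0.053298.
d = 0.366360 + 0.053298 = 0.419658.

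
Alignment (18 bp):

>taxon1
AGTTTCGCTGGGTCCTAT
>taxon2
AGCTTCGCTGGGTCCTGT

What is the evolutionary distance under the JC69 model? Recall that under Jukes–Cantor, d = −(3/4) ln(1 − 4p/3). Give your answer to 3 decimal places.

0.120

The sequences differ at 2 of 18 sites (3, 17), so p = 2/18 ≈ 0.111111.
d = −(3/4) ln(1 − 4p/3) = −0.75 ln(1 − 0.148148) = −0.75 ln(0.851852)
  = −0.75 × (-0.160342) = 0.120257 substitutions/site.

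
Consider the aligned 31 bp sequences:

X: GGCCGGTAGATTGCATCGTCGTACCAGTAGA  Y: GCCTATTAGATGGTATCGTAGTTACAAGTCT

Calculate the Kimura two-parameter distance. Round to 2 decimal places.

0.69

Of 31 sites, 4 differences are transitions and 10 are transversions, so P = 4/31 ≈ 0.129032 and Q = 10/31 ≈ 0.322581.
Under the Kimura two-parameter model, d = −½ ln(1 − 2P − Q) − ¼ ln(1 − 2Q).
1 − 2P − Q = 0.419355, giving −½ ln(0.419355) = 0.434519.
1 − 2Q = 0.354838, giving −¼ ln(0.354838) = 0.259023.
d = 0.434519 + 0.259023 = 0.693542.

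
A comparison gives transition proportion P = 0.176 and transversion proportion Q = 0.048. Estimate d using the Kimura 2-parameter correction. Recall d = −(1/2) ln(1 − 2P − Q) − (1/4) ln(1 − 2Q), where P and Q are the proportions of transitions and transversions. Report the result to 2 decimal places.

Under the Kimura two-parameter model, d = −½ ln(1 − 2P − Q) − ¼ ln(1 − 2Q).
1 − 2P − Q = 0.6, giving −½ ln(0.6) = 0.255413.
1 − 2Q = 0.904, giving −¼ ln(0.904) = 0.025231.
d = 0.255413 + 0.025231 = 0.280644.

0.28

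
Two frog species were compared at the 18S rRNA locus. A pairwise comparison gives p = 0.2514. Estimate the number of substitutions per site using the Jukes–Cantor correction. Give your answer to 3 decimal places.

0.306

d = −(3/4) ln(1 − 4p/3) = −0.75 ln(1 − 0.3352) = −0.75 ln(0.6648)
  = −0.75 × (-0.408269) = 0.306202 substitutions/site.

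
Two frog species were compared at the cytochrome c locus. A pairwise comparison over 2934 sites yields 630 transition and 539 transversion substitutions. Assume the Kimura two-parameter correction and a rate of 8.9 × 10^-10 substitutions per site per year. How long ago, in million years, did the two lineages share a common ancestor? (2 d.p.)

P = 630/2934 ≈ 0.214724 and Q = 539/2934 ≈ 0.183708.
Under the Kimura two-parameter model, d = −½ ln(1 − 2P − Q) − ¼ ln(1 − 2Q).
1 − 2P − Q = 0.386844, giving −½ ln(0.386844) = 0.474867.
1 − 2Q = 0.632584, giving −¼ ln(0.632584) = 0.114486.
d = 0.474867 + 0.114486 = 0.589353.
Under a molecular clock d = 2μt, so t = d/(2μ) = 0.589353 / (2 × 8.9 × 10^-10) = 331.10 million years.

331.10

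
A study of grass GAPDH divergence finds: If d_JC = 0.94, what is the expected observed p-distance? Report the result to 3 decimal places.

p = (3/4)(1 − e^(−4d/3)) = 0.75 × (1 − e^(-1.253333)) = 0.75 × (1 − 0.285551) = 0.535837.

0.536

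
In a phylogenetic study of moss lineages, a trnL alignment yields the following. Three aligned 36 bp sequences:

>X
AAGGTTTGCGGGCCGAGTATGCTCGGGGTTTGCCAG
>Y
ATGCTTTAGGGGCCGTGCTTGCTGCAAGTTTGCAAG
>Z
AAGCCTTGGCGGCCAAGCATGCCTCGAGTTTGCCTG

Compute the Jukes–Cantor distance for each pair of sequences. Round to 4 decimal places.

X–Y: 12/36 sites differ → p ≈ 0.333333, d = −0.75 ln(1 − 0.444444) = 0.440839 ≈ 0.4408.
X–Z: 11/36 sites differ → p ≈ 0.305556, d = −0.75 ln(1 − 0.407408) = 0.392437 ≈ 0.3924.
Y–Z: 12/36 sites differ → p ≈ 0.333333, d = −0.75 ln(1 − 0.444444) = 0.440839 ≈ 0.4408.

d(X,Y) = 0.4408, d(X,Z) = 0.3924, d(Y,Z) = 0.4408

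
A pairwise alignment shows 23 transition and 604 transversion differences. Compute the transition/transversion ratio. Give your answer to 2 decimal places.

R = 23/604 = 0.038079… ≈ 0.04 (to 2 d.p.).

0.04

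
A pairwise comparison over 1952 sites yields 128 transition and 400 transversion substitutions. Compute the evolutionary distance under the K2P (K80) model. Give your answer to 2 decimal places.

0.34

P = 128/1952 ≈ 0.065574 and Q = 400/1952 ≈ 0.204918.
Under the Kimura two-parameter model, d = −½ ln(1 − 2P − Q) − ¼ ln(1 − 2Q).
1 − 2P − Q = 0.663934, giving −½ ln(0.663934) = 0.204786.
1 − 2Q = 0.590164, giving −¼ ln(0.590164) = 0.131839.
d = 0.204786 + 0.131839 = 0.336625.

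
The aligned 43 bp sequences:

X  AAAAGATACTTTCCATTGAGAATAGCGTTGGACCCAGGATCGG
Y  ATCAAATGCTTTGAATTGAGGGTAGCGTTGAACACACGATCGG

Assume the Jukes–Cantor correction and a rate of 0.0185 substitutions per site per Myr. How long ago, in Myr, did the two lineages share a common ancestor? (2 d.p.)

The sequences differ at 11 of 43 sites, so p = 11/43 ≈ 0.255814.
d = −(3/4) ln(1 − 4p/3) = −0.75 ln(1 − 0.341085) = −0.75 ln(0.658915)
  = −0.75 × (-0.417161) = 0.312871 substitutions/site.
Under a molecular clock d = 2μt, so t = d/(2μ) = 0.312871 / (2 × 0.0185) = 8.46 Myr.

8.46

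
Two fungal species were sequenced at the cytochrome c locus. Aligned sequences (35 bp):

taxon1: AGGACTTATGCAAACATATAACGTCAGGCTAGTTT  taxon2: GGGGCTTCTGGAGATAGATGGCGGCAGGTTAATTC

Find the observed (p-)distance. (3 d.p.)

0.371

The sequences differ at 13 of 35 positions.
p = 13/35 = 0.371428… ≈ 0.371 (to 3 d.p.).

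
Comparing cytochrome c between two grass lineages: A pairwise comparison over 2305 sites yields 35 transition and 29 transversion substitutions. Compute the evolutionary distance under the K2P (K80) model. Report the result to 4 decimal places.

P = 35/2305 ≈ 0.015184 and Q = 29/2305 ≈ 0.012581.
Under the Kimura two-parameter model, d = −½ ln(1 − 2P − Q) − ¼ ln(1 − 2Q).
1 − 2P − Q = 0.957051, giving −½ ln(0.957051) = 0.021949.
1 − 2Q = 0.974838, giving −¼ ln(0.974838) = 0.006371.
d = 0.021949 + 0.006371 = 0.028320.

0.0283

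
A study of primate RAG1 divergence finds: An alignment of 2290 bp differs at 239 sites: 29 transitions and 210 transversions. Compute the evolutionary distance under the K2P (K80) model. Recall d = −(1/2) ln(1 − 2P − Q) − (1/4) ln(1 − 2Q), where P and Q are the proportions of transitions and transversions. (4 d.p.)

P = 29/2290 ≈ 0.012664 and Q = 210/2290 ≈ 0.091703.
Under the Kimura two-parameter model, d = −½ ln(1 − 2P − Q) − ¼ ln(1 − 2Q).
1 − 2P − Q = 0.882969, giving −½ ln(0.882969) = 0.062233.
1 − 2Q = 0.816594, giving −¼ ln(0.816594) = 0.050653.
d = 0.062233 + 0.050653 = 0.112886.

0.1129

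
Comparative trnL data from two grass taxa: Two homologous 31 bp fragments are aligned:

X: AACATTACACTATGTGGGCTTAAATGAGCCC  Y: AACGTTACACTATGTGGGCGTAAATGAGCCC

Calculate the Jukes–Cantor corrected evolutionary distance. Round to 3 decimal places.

The sequences differ at 2 of 31 sites (4, 20), so p = 2/31 ≈ 0.064516.
d = −(3/4) ln(1 − 4p/3) = −0.75 ln(1 − 0.086021) = −0.75 ln(0.913979)
  = −0.75 × (-0.089948) = 0.067461 substitutions/site.

0.067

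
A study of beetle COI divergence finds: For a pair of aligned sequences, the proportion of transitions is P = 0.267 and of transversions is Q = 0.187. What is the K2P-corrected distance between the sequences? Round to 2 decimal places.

0.76

Under the Kimura two-parameter model, d = −½ ln(1 − 2P − Q) − ¼ ln(1 − 2Q).
1 − 2P − Q = 0.279, giving −½ ln(0.279) = 0.638272.
1 − 2Q = 0.626, giving −¼ ln(0.626) = 0.117101.
d = 0.638272 + 0.117101 = 0.755373.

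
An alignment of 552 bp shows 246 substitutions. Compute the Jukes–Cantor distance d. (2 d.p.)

p = 246/552 ≈ 0.445652.
d = −(3/4) ln(1 − 4p/3) = −0.75 ln(1 − 0.594203) = −0.75 ln(0.405797)
  = −0.75 × (-0.901902) = 0.676427 substitutions/site.

0.68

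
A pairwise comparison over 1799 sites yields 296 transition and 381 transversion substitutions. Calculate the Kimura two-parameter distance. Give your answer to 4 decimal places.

0.5269

P = 296/1799 ≈ 0.164536 and Q = 381/1799 ≈ 0.211784.
Under the Kimura two-parameter model, d = −½ ln(1 − 2P − Q) − ¼ ln(1 − 2Q).
1 − 2P − Q = 0.459144, giving −½ ln(0.459144) = 0.389196.
1 − 2Q = 0.576432, giving −¼ ln(0.576432) = 0.137724.
d = 0.389196 + 0.137724 = 0.526920.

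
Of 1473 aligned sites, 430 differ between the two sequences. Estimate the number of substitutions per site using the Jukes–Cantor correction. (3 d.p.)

p = 430/1473 ≈ 0.291921.
d = −(3/4) ln(1 − 4p/3) = −0.75 ln(1 − 0.389228) = −0.75 ln(0.610772)
  = −0.75 × (-0.493032) = 0.369774 substitutions/site.

0.370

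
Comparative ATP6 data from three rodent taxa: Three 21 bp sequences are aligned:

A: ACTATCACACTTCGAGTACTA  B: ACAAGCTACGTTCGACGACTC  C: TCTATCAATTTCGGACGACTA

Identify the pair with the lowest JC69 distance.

A–B: 9/21 differ, p = 0.429, d = 0.635.
A–C: 8/21 differ, p = 0.381, d = 0.532.
B–C: 9/21 differ, p = 0.429, d = 0.635.
The smallest distance is between A and C.

A and C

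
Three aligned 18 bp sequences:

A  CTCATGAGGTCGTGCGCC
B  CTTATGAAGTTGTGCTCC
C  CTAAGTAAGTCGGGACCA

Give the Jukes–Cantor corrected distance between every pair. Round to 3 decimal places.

A–B: 4/18 sites differ → p ≈ 0.222222, d = −0.75 ln(1 − 0.296296) = 0.263548 ≈ 0.264.
A–C: 8/18 sites differ → p ≈ 0.444444, d = −0.75 ln(1 − 0.592592) = 0.673455 ≈ 0.673.
B–C: 8/18 sites differ → p ≈ 0.444444, d = −0.75 ln(1 − 0.592592) = 0.673455 ≈ 0.673.

d(A,B) = 0.264, d(A,C) = 0.673, d(B,C) = 0.673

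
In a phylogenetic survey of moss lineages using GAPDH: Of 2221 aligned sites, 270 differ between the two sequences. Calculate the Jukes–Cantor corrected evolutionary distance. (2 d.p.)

p = 270/2221 ≈ 0.121567.
d = −(3/4) ln(1 − 4p/3) = −0.75 ln(1 − 0.162089) = −0.75 ln(0.837911)
  = −0.75 × (-0.176843) = 0.132632 substitutions/site.

0.13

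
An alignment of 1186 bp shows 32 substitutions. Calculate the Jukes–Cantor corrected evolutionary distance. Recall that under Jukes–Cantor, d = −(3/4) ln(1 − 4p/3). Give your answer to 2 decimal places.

p = 32/1186 ≈ 0.026981.
d = −(3/4) ln(1 − 4p/3) = −0.75 ln(1 − 0.035975) = −0.75 ln(0.964025)
  = −0.75 × (-0.036638) = 0.027479 substitutions/site.

0.03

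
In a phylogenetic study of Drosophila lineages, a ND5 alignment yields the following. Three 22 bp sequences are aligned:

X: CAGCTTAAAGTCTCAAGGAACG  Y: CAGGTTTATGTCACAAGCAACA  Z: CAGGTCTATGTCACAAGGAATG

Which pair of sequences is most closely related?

Y and Z

X–Y: 6/22 differ, p = 0.273, d = 0.339.
X–Z: 6/22 differ, p = 0.273, d = 0.339.
Y–Z: 4/22 differ, p = 0.182, d = 0.208.
The smallest distance is between Y and Z.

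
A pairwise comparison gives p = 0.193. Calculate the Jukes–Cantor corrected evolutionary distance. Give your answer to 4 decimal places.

d = −(3/4) ln(1 − 4p/3) = −0.75 ln(1 − 0.257333) = −0.75 ln(0.742667)
  = −0.75 × (-0.297508) = 0.223131 substitutions/site.

0.2231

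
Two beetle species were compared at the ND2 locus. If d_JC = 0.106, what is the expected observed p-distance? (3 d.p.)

p = (3/4)(1 − e^(−4d/3)) = 0.75 × (1 − e^(-0.141333)) = 0.75 × (1 − 0.868200) = 0.098850.

0.099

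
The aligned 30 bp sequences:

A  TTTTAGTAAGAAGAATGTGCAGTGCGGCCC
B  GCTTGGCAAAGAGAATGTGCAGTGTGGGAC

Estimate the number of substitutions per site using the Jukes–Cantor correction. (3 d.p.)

0.383

The sequences differ at 9 of 30 sites (1, 2, 5, 7, 10, 11, 25, 28, 29), so p = 9/30 = 0.3.
d = −(3/4) ln(1 − 4p/3) = −0.75 ln(1 − 0.4) = −0.75 ln(0.6)
  = −0.75 × (-0.510826) = 0.383120 substitutions/site.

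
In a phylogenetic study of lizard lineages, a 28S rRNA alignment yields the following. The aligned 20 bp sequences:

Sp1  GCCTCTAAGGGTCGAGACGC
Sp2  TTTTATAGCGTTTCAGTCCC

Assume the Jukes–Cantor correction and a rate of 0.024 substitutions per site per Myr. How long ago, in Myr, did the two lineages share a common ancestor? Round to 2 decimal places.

20.65

The sequences differ at 11 of 20 sites, so p = 11/20 = 0.55.
d = −(3/4) ln(1 − 4p/3) = −0.75 ln(1 − 0.733333) = −0.75 ln(0.266667)
  = −0.75 × (-1.321755) = 0.991316 substitutions/site.
Under a molecular clock d = 2μt, so t = d/(2μ) = 0.991316 / (2 × 0.024) = 20.65 Myr.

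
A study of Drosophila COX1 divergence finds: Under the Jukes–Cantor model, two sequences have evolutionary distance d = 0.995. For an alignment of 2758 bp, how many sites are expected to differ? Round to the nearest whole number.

Invert JC69: p = (3/4)(1 − e^(−4d/3)) = 0.75 × (1 − e^(-1.326667)) = 0.75 × (1 − 0.265360) = 0.550980.
Expected differing sites = pL ≈ 0.550980 × 2758 = 1519.60284 ≈ 1520.

1520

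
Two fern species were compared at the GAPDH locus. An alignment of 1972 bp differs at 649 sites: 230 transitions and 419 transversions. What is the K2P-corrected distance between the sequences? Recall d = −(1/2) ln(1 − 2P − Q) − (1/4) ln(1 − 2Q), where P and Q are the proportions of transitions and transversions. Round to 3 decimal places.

P = 230/1972 ≈ 0.116633 and Q = 419/1972 ≈ 0.212475.
Under the Kimura two-parameter model, d = −½ ln(1 − 2P − Q) − ¼ ln(1 − 2Q).
1 − 2P − Q = 0.554259, giving −½ ln(0.554259) = 0.295062.
1 − 2Q = 0.57505, giving −¼ ln(0.57505) = 0.138325.
d = 0.295062 + 0.138325 = 0.433387.

0.433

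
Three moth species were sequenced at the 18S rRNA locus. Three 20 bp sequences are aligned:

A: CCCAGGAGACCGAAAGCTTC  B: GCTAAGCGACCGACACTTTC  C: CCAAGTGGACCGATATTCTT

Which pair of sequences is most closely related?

A and B

A–B: 7/20 differ, p = 0.350, d = 0.471.
A–C: 8/20 differ, p = 0.400, d = 0.572.
B–C: 9/20 differ, p = 0.450, d = 0.687.
The smallest distance is between A and B.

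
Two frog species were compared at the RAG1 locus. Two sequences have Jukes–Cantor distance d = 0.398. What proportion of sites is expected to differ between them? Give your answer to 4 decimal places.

p = (3/4)(1 − e^(−4d/3)) = 0.75 × (1 − e^(-0.530667)) = 0.75 × (1 − 0.588213) = 0.308840.

0.3088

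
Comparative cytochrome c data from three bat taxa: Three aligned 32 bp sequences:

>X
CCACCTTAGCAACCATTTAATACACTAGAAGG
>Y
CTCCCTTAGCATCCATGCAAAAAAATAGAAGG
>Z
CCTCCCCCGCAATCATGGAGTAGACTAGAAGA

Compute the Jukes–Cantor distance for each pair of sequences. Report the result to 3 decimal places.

d(X,Y) = 0.304, d(X,Z) = 0.404, d(Y,Z) = 0.585

X–Y: 8/32 sites differ → p = 0.25, d = −0.75 ln(1 − 0.333333) = 0.304098 ≈ 0.304.
X–Z: 10/32 sites differ → p = 0.3125, d = −0.75 ln(1 − 0.416667) = 0.404248 ≈ 0.404.
Y–Z: 13/32 sites differ → p = 0.40625, d = −0.75 ln(1 − 0.541667) = 0.585119 ≈ 0.585.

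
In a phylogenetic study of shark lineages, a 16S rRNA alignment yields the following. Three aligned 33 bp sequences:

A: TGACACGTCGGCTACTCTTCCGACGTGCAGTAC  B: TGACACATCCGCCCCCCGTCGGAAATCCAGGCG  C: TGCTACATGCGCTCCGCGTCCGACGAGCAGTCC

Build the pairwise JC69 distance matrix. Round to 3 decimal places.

A–B: 13/33 sites differ → p ≈ 0.393939, d = −0.75 ln(1 − 0.525252) = 0.558728 ≈ 0.559.
A–C: 10/33 sites differ → p ≈ 0.30303, d = −0.75 ln(1 − 0.40404) = 0.388186 ≈ 0.388.
B–C: 12/33 sites differ → p ≈ 0.363636, d = −0.75 ln(1 − 0.484848) = 0.497470 ≈ 0.497.

d(A,B) = 0.559, d(A,C) = 0.388, d(B,C) = 0.497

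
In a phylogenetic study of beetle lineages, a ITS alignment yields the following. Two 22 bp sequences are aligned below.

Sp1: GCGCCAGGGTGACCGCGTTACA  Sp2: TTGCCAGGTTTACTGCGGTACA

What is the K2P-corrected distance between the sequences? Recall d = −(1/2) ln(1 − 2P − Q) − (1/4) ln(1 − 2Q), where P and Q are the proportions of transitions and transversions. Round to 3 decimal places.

0.339

Of 22 sites, 2 differences are transitions and 4 are transversions, so P = 2/22 ≈ 0.090909 and Q = 4/22 ≈ 0.181818.
Under the Kimura two-parameter model, d = −½ ln(1 − 2P − Q) − ¼ ln(1 − 2Q).
1 − 2P − Q = 0.636364, giving −½ ln(0.636364) = 0.225992.
1 − 2Q = 0.636364, giving −¼ ln(0.636364) = 0.112996.
d = 0.225992 + 0.112996 = 0.338988.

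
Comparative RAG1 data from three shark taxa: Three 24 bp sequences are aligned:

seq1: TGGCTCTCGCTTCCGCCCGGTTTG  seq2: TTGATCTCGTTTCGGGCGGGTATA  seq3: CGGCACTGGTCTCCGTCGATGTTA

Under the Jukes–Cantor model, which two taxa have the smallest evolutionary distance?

seq1–seq2: 8/24 differ, p = 0.333, d = 0.441.
seq1–seq3: 11/24 differ, p = 0.458, d = 0.708.
seq2–seq3: 12/24 differ, p = 0.500, d = 0.824.
The smallest distance is between seq1 and seq2.

seq1 and seq2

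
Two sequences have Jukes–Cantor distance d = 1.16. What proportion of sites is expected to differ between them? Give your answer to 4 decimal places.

p = (3/4)(1 − e^(−4d/3)) = 0.75 × (1 − e^(-1.546667)) = 0.75 × (1 − 0.212957) = 0.590282.

0.5903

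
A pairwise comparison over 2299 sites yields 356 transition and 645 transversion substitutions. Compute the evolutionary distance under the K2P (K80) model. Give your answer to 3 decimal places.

0.652

P = 356/2299 ≈ 0.15485 and Q = 645/2299 ≈ 0.280557.
Under the Kimura two-parameter model, d = −½ ln(1 − 2P − Q) − ¼ ln(1 − 2Q).
1 − 2P − Q = 0.409743, giving −½ ln(0.409743) = 0.446113.
1 − 2Q = 0.438886, giving −¼ ln(0.438886) = 0.205879.
d = 0.446113 + 0.205879 = 0.651992.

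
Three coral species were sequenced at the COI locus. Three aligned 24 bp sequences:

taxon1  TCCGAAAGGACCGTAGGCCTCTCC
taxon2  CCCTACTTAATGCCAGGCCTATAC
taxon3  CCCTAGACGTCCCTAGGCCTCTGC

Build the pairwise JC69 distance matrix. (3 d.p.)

d(taxon1,taxon2) = 0.824, d(taxon1,taxon3) = 0.369, d(taxon2,taxon3) = 0.608

taxon1–taxon2: 12/24 sites differ → p = 0.5, d = −0.75 ln(1 − 0.666667) = 0.823960 ≈ 0.824.
taxon1–taxon3: 7/24 sites differ → p ≈ 0.291667, d = −0.75 ln(1 − 0.388889) = 0.369358 ≈ 0.369.
taxon2–taxon3: 10/24 sites differ → p ≈ 0.416667, d = −0.75 ln(1 − 0.555556) = 0.608198 ≈ 0.608.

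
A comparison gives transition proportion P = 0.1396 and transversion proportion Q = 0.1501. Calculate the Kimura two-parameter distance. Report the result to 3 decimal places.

0.370

Under the Kimura two-parameter model, d = −½ ln(1 − 2P − Q) − ¼ ln(1 − 2Q).
1 − 2P − Q = 0.5707, giving −½ ln(0.5707) = 0.280446.
1 − 2Q = 0.6998, giving −¼ ln(0.6998) = 0.089240.
d = 0.280446 + 0.089240 = 0.369686.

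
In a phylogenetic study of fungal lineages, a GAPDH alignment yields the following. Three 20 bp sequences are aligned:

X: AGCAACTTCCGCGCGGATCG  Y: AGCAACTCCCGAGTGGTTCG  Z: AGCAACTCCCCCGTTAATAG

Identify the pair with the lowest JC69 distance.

X and Y

X–Y: 4/20 differ, p = 0.200, d = 0.233.
X–Z: 6/20 differ, p = 0.300, d = 0.383.
Y–Z: 6/20 differ, p = 0.300, d = 0.383.
The smallest distance is between X and Y.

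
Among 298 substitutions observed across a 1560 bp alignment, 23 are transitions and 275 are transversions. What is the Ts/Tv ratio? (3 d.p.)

0.084

R = 23/275 = 0.083636… ≈ 0.084 (to 3 d.p.).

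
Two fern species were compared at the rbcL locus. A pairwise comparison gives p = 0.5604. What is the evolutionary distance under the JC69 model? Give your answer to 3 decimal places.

1.031

d = −(3/4) ln(1 − 4p/3) = −0.75 ln(1 − 0.7472) = −0.75 ln(0.2528)
  = −0.75 × (-1.375157) = 1.031368 substitutions/site.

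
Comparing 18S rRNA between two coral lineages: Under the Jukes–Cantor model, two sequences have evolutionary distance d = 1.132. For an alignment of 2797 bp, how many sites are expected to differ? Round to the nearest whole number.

Invert JC69: p = (3/4)(1 − e^(−4d/3)) = 0.75 × (1 − e^(-1.509333)) = 0.75 × (1 − 0.221057) = 0.584207.
Expected differing sites = pL ≈ 0.584207 × 2797 = 1634.026979 ≈ 1634.

1634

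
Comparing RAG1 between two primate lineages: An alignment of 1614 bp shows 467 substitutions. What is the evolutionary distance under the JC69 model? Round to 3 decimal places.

0.366

p = 467/1614 ≈ 0.289343.
d = −(3/4) ln(1 − 4p/3) = −0.75 ln(1 − 0.385791) = −0.75 ln(0.614209)
  = −0.75 × (-0.487420) = 0.365565 substitutions/site.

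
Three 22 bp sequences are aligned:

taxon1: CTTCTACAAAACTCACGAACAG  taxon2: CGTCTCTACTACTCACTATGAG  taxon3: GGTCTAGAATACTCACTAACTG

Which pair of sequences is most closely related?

taxon1 and taxon3

taxon1–taxon2: 8/22 differ, p = 0.364, d = 0.497.
taxon1–taxon3: 6/22 differ, p = 0.273, d = 0.339.
taxon2–taxon3: 7/22 differ, p = 0.318, d = 0.414.
The smallest distance is between taxon1 and taxon3.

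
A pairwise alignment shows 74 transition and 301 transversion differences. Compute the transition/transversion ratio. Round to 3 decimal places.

0.246

R = 74/301 = 0.245847… ≈ 0.246 (to 3 d.p.).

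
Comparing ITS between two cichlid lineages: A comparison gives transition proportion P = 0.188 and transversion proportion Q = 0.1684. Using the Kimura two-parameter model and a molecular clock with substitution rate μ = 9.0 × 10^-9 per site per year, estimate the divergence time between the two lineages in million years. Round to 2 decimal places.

27.54

Under the Kimura two-parameter model, d = −½ ln(1 − 2P − Q) − ¼ ln(1 − 2Q).
1 − 2P − Q = 0.4556, giving −½ ln(0.4556) = 0.393070.
1 − 2Q = 0.6632, giving −¼ ln(0.6632) = 0.102670.
d = 0.393070 + 0.102670 = 0.495740.
Under a molecular clock d = 2μt, so t = d/(2μ) = 0.495740 / (2 × 9.0 × 10^-9) = 27.54 million years.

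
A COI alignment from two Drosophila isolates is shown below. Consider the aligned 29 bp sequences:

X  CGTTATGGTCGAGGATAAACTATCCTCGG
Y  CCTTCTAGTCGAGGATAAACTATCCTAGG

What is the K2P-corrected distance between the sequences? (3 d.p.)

Of 29 sites, 1 differences are transitions and 3 are transversions, so P = 1/29 ≈ 0.034483 and Q = 3/29 ≈ 0.103448.
Under the Kimura two-parameter model, d = −½ ln(1 − 2P − Q) − ¼ ln(1 − 2Q).
1 − 2P − Q = 0.827586, giving −½ ln(0.827586) = 0.094621.
1 − 2Q = 0.793104, giving −¼ ln(0.793104) = 0.057950.
d = 0.094621 + 0.057950 = 0.152571.

0.153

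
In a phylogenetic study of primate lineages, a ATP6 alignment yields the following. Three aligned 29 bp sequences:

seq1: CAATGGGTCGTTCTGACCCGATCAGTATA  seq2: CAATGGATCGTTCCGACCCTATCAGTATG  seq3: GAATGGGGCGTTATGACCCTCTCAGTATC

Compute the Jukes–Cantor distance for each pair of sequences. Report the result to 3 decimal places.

d(seq1,seq2) = 0.152, d(seq1,seq3) = 0.242, d(seq2,seq3) = 0.291

seq1–seq2: 4/29 sites differ → p ≈ 0.137931, d = −0.75 ln(1 − 0.183908) = 0.152421 ≈ 0.152.
seq1–seq3: 6/29 sites differ → p ≈ 0.206897, d = −0.75 ln(1 − 0.275863) = 0.242081 ≈ 0.242.
seq2–seq3: 7/29 sites differ → p ≈ 0.241379, d = −0.75 ln(1 − 0.321839) = 0.291278 ≈ 0.291.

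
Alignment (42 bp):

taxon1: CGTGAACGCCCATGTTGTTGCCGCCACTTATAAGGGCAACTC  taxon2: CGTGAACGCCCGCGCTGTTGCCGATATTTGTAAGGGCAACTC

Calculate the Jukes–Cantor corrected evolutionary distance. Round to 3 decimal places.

The sequences differ at 7 of 42 sites (12, 13, 15, 24, 25, 27, 30), so p = 7/42 ≈ 0.166667.
d = −(3/4) ln(1 − 4p/3) = −0.75 ln(1 − 0.222223) = −0.75 ln(0.777777)
  = −0.75 × (-0.251315) = 0.188486 substitutions/site.

0.188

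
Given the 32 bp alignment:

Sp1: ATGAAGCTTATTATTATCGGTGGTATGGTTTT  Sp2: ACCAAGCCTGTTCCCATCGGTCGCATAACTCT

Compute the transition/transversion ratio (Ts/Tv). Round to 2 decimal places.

Transitions are A↔G and C↔T; transversions are all other mismatches.
Transitions: 10. Transversions: 3.
R = 10/3 = 3.333333… ≈ 3.33 (to 2 d.p.).

3.33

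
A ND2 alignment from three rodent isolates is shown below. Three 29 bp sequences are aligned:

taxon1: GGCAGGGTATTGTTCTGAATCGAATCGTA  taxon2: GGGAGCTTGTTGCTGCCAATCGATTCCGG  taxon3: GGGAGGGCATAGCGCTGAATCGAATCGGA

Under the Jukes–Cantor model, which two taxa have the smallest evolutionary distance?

taxon1–taxon2: 12/29 differ, p = 0.414, d = 0.602.
taxon1–taxon3: 6/29 differ, p = 0.207, d = 0.242.
taxon2–taxon3: 12/29 differ, p = 0.414, d = 0.602.
The smallest distance is between taxon1 and taxon3.

taxon1 and taxon3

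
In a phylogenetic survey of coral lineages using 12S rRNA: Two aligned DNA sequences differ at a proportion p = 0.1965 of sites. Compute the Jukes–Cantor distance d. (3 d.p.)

0.228

d = −(3/4) ln(1 − 4p/3) = −0.75 ln(1 − 0.262) = −0.75 ln(0.738)
  = −0.75 × (-0.303811) = 0.227858 substitutions/site.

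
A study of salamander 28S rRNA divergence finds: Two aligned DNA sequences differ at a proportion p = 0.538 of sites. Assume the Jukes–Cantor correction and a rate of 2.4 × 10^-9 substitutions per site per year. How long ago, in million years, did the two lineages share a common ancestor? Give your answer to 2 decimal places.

197.42

d = −(3/4) ln(1 − 4p/3) = −0.75 ln(1 − 0.717333) = −0.75 ln(0.282667)
  = −0.75 × (-1.263486) = 0.947615 substitutions/site.
Under a molecular clock d = 2μt, so t = d/(2μ) = 0.947615 / (2 × 2.4 × 10^-9) = 197.42 million years.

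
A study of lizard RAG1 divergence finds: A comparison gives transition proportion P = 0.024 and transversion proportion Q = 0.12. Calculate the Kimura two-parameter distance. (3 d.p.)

0.161

Under the Kimura two-parameter model, d = −½ ln(1 − 2P − Q) − ¼ ln(1 − 2Q).
1 − 2P − Q = 0.832, giving −½ ln(0.832) = 0.091961.
1 − 2Q = 0.76, giving −¼ ln(0.76) = 0.068609.
d = 0.091961 + 0.068609 = 0.160570.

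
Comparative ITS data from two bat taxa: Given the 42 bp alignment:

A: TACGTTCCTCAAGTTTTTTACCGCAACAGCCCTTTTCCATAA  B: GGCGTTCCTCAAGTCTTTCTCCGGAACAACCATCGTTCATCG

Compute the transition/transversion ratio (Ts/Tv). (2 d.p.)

1.17

Transitions are A↔G and C↔T; transversions are all other mismatches.
Transitions: 7. Transversions: 6.
R = 7/6 = 1.166666… ≈ 1.17 (to 2 d.p.).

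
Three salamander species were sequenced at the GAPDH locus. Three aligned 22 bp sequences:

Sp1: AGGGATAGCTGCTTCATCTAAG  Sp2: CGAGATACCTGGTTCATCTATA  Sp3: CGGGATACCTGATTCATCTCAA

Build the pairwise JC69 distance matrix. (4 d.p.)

Sp1–Sp2: 6/22 sites differ → p ≈ 0.272727, d = −0.75 ln(1 − 0.363636) = 0.338988 ≈ 0.3390.
Sp1–Sp3: 5/22 sites differ → p ≈ 0.227273, d = −0.75 ln(1 − 0.303031) = 0.270761 ≈ 0.2708.
Sp2–Sp3: 4/22 sites differ → p ≈ 0.181818, d = −0.75 ln(1 − 0.242424) = 0.208224 ≈ 0.2082.

d(Sp1,Sp2) = 0.3390, d(Sp1,Sp3) = 0.2708, d(Sp2,Sp3) = 0.2082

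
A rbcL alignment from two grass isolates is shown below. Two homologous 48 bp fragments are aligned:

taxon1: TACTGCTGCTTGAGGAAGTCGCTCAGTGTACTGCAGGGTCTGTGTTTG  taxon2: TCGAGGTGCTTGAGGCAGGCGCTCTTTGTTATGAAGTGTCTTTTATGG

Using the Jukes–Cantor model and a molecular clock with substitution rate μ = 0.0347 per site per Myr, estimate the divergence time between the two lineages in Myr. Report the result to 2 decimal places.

The sequences differ at 16 of 48 sites, so p = 16/48 ≈ 0.333333.
d = −(3/4) ln(1 − 4p/3) = −0.75 ln(1 − 0.444444) = −0.75 ln(0.555556)
  = −0.75 × (-0.587786) = 0.440840 substitutions/site.
Under a molecular clock d = 2μt, so t = d/(2μ) = 0.440840 / (2 × 0.0347) = 6.35 Myr.

6.35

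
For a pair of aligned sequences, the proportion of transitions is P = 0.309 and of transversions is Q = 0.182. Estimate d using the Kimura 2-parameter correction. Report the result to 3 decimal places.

Under the Kimura two-parameter model, d = −½ ln(1 − 2P − Q) − ¼ ln(1 − 2Q).
1 − 2P − Q = 0.2, giving −½ ln(0.2) = 0.804719.
1 − 2Q = 0.636, giving −¼ ln(0.636) = 0.113139.
d = 0.804719 + 0.113139 = 0.917858.

0.918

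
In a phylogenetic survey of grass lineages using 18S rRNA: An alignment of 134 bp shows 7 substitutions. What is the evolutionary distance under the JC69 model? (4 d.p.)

0.0541

p = 7/134 ≈ 0.052239.
d = −(3/4) ln(1 − 4p/3) = −0.75 ln(1 − 0.069652) = −0.75 ln(0.930348)
  = −0.75 × (-0.072197) = 0.054148 substitutions/site.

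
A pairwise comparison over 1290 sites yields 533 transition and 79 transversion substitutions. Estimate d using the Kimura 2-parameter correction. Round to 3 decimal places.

1.125

P = 533/1290 ≈ 0.413178 and Q = 79/1290 ≈ 0.06124.
Under the Kimura two-parameter model, d = −½ ln(1 − 2P − Q) − ¼ ln(1 − 2Q).
1 − 2P − Q = 0.112404, giving −½ ln(0.112404) = 1.092828.
1 − 2Q = 0.87752, giving −¼ ln(0.87752) = 0.032664.
d = 1.092828 + 0.032664 = 1.125492.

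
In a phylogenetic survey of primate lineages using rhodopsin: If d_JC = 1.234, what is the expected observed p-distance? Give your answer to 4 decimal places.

0.6053

p = (3/4)(1 − e^(−4d/3)) = 0.75 × (1 − e^(-1.645333)) = 0.75 × (1 − 0.192948) = 0.605289.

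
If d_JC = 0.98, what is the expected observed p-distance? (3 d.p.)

0.547

p = (3/4)(1 − e^(−4d/3)) = 0.75 × (1 − e^(-1.306667)) = 0.75 × (1 − 0.270721) = 0.546959.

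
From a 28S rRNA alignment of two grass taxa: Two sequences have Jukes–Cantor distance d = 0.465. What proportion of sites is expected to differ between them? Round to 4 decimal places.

0.3465

p = (3/4)(1 − e^(−4d/3)) = 0.75 × (1 − e^(-0.62)) = 0.75 × (1 − 0.537944) = 0.346542.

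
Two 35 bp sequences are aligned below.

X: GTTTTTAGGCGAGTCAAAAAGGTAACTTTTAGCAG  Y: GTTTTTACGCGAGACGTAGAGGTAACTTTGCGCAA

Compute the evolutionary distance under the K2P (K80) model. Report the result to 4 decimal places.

0.2728

Of 35 sites, 3 differences are transitions and 5 are transversions, so P = 3/35 ≈ 0.085714 and Q = 5/35 ≈ 0.142857.
Under the Kimura two-parameter model, d = −½ ln(1 − 2P − Q) − ¼ ln(1 − 2Q).
1 − 2P − Q = 0.685715, giving −½ ln(0.685715) = 0.188647.
1 − 2Q = 0.714286, giving −¼ ln(0.714286) = 0.084118.
d = 0.188647 + 0.084118 = 0.272765.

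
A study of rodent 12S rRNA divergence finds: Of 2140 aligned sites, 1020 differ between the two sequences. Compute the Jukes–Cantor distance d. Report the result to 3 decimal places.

0.757

p = 1020/2140 ≈ 0.476636.
d = −(3/4) ln(1 − 4p/3) = −0.75 ln(1 − 0.635515) = −0.75 ln(0.364485)
  = −0.75 × (-1.009270) = 0.756953 substitutions/site.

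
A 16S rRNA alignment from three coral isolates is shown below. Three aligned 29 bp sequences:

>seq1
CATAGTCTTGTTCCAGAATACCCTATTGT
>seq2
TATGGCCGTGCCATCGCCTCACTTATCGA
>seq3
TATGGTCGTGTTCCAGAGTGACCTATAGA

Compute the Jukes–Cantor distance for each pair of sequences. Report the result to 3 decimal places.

d(seq1,seq2) = 0.998, d(seq1,seq3) = 0.344, d(seq2,seq3) = 0.529

seq1–seq2: 16/29 sites differ → p ≈ 0.551724, d = −0.75 ln(1 − 0.735632) = 0.997810 ≈ 0.998.
seq1–seq3: 8/29 sites differ → p ≈ 0.275862, d = −0.75 ln(1 − 0.367816) = 0.343931 ≈ 0.344.
seq2–seq3: 11/29 sites differ → p ≈ 0.37931, d = −0.75 ln(1 − 0.505747) = 0.528531 ≈ 0.529.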